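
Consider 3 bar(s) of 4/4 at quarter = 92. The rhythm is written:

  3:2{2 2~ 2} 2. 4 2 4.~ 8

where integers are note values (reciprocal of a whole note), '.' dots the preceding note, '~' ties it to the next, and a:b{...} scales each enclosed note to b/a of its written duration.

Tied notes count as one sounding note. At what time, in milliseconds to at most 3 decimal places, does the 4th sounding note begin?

note 4 onset = 7b = 4565.217ms

1. 0.0ms @ 0 + 869.565ms (4/3)
2. 869.565ms @ 4/3 + 1739.13ms (8/3)
3. 2608.696ms @ 4 + 1956.522ms (3)
4. 4565.217ms @ 7 + 652.174ms (1)
5. 5217.391ms @ 8 + 1304.348ms (2)
6. 6521.739ms @ 10 + 1304.348ms (2)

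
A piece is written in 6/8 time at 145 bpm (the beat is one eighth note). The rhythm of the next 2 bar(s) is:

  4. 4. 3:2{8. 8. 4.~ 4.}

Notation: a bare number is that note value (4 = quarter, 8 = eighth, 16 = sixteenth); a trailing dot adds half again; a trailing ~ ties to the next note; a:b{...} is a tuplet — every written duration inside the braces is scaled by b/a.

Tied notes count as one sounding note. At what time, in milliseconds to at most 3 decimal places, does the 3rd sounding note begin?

note 3 onset = 6b = 2482.759ms

1. 0.0ms @ 0 + 1241.379ms (3)
2. 1241.379ms @ 3 + 1241.379ms (3)
3. 2482.759ms @ 6 + 413.793ms (1)
4. 2896.552ms @ 7 + 413.793ms (1)
5. 3310.345ms @ 8 + 1655.172ms (4)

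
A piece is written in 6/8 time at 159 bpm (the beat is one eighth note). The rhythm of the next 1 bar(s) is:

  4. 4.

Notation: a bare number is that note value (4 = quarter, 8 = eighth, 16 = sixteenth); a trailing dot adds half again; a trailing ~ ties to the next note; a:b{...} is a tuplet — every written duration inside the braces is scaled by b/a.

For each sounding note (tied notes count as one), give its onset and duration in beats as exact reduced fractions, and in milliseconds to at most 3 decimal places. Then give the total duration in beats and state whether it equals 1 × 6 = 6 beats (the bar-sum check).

1) 0.0ms=0b +1132.075ms=3b
2) 1132.075ms=3b +1132.075ms=3b
Σ=6b of 6 (159bpm 6/8) — PASS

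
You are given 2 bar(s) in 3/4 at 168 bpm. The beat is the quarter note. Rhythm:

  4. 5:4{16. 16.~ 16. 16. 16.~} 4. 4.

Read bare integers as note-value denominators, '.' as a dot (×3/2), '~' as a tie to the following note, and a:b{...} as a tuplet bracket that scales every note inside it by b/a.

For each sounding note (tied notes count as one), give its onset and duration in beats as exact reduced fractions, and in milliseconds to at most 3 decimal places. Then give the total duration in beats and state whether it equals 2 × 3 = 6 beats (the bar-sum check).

1) 0.0ms=0b +535.714ms=3/2b
2) 535.714ms=3/2b +107.143ms=3/10b
3) 642.857ms=9/5b +214.286ms=3/5b
4) 857.143ms=12/5b +107.143ms=3/10b
5) 964.286ms=27/10b +642.857ms=9/5b
6) 1607.143ms=9/2b +535.714ms=3/2b
Σ=6b of 6 (168bpm 3/4) — PASS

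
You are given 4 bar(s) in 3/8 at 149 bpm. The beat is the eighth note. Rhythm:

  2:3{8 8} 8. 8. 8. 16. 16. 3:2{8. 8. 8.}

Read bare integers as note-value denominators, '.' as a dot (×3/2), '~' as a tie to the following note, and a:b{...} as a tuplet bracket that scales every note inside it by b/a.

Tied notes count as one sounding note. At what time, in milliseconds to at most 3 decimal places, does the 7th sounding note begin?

1. 0.0ms @ 0 + 604.027ms (3/2)
2. 604.027ms @ 3/2 + 604.027ms (3/2)
3. 1208.054ms @ 3 + 604.027ms (3/2)
4. 1812.081ms @ 9/2 + 604.027ms (3/2)
5. 2416.107ms @ 6 + 604.027ms (3/2)
6. 3020.134ms @ 15/2 + 302.013ms (3/4)
7. 3322.148ms @ 33/4 + 302.013ms (3/4)
8. 3624.161ms @ 9 + 402.685ms (1)
9. 4026.846ms @ 10 + 402.685ms (1)
10. 4429.53ms @ 11 + 402.685ms (1)

note 7 onset = 33/4b = 3322.148ms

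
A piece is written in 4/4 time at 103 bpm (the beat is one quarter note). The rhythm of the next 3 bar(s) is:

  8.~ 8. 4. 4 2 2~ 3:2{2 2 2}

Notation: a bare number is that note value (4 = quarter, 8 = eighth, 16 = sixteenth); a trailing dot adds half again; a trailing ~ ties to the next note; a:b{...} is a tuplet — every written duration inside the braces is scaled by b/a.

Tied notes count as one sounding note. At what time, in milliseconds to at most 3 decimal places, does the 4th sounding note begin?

note 4 onset = 4b = 2330.097ms

1. 0.0ms @ 0 + 873.786ms (3/2)
2. 873.786ms @ 3/2 + 873.786ms (3/2)
3. 1747.573ms @ 3 + 582.524ms (1)
4. 2330.097ms @ 4 + 1165.049ms (2)
5. 3495.146ms @ 6 + 1941.748ms (10/3)
6. 5436.893ms @ 28/3 + 776.699ms (4/3)
7. 6213.592ms @ 32/3 + 776.699ms (4/3)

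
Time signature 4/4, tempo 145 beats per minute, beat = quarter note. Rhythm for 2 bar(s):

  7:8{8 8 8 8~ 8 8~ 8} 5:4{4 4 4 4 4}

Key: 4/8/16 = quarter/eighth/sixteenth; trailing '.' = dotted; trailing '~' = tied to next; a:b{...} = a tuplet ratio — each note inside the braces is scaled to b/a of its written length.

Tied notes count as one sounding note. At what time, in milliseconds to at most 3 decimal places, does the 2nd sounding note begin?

1. 0.0ms @ 0 + 236.453ms (4/7)
2. 236.453ms @ 4/7 + 236.453ms (4/7)
3. 472.906ms @ 8/7 + 236.453ms (4/7)
4. 709.36ms @ 12/7 + 472.906ms (8/7)
5. 1182.266ms @ 20/7 + 472.906ms (8/7)
6. 1655.172ms @ 4 + 331.034ms (4/5)
7. 1986.207ms @ 24/5 + 331.034ms (4/5)
8. 2317.241ms @ 28/5 + 331.034ms (4/5)
9. 2648.276ms @ 32/5 + 331.034ms (4/5)
10. 2979.31ms @ 36/5 + 331.034ms (4/5)

note 2 onset = 4/7b = 236.453ms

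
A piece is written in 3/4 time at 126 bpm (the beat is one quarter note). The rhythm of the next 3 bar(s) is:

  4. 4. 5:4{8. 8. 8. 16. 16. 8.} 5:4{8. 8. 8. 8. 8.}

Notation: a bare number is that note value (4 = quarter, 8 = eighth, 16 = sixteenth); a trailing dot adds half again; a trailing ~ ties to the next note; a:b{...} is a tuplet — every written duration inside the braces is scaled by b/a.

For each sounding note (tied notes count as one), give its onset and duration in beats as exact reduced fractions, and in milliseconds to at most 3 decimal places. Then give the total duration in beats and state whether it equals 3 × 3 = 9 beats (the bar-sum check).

1) 0.0ms=0b +714.286ms=3/2b
2) 714.286ms=3/2b +714.286ms=3/2b
3) 1428.571ms=3b +285.714ms=3/5b
4) 1714.286ms=18/5b +285.714ms=3/5b
5) 2000.0ms=21/5b +285.714ms=3/5b
6) 2285.714ms=24/5b +142.857ms=3/10b
7) 2428.571ms=51/10b +142.857ms=3/10b
8) 2571.429ms=27/5b +285.714ms=3/5b
9) 2857.143ms=6b +285.714ms=3/5b
10) 3142.857ms=33/5b +285.714ms=3/5b
11) 3428.571ms=36/5b +285.714ms=3/5b
12) 3714.286ms=39/5b +285.714ms=3/5b
13) 4000.0ms=42/5b +285.714ms=3/5b
Σ=9b of 9 (126bpm 3/4) — PASS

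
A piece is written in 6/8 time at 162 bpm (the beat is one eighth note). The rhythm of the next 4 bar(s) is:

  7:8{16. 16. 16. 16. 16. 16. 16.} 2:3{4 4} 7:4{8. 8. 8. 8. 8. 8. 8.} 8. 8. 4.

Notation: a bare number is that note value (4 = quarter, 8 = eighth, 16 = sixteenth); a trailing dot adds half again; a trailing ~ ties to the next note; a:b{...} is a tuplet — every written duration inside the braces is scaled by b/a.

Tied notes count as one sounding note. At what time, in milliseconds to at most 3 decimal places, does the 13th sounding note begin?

1. 0.0ms @ 0 + 317.46ms (6/7)
2. 317.46ms @ 6/7 + 317.46ms (6/7)
3. 634.921ms @ 12/7 + 317.46ms (6/7)
4. 952.381ms @ 18/7 + 317.46ms (6/7)
5. 1269.841ms @ 24/7 + 317.46ms (6/7)
6. 1587.302ms @ 30/7 + 317.46ms (6/7)
7. 1904.762ms @ 36/7 + 317.46ms (6/7)
8. 2222.222ms @ 6 + 1111.111ms (3)
9. 3333.333ms @ 9 + 1111.111ms (3)
10. 4444.444ms @ 12 + 317.46ms (6/7)
11. 4761.905ms @ 90/7 + 317.46ms (6/7)
12. 5079.365ms @ 96/7 + 317.46ms (6/7)
13. 5396.825ms @ 102/7 + 317.46ms (6/7)
14. 5714.286ms @ 108/7 + 317.46ms (6/7)
15. 6031.746ms @ 114/7 + 317.46ms (6/7)
16. 6349.206ms @ 120/7 + 317.46ms (6/7)
17. 6666.667ms @ 18 + 555.556ms (3/2)
18. 7222.222ms @ 39/2 + 555.556ms (3/2)
19. 7777.778ms @ 21 + 1111.111ms (3)

note 13 onset = 102/7b = 5396.825ms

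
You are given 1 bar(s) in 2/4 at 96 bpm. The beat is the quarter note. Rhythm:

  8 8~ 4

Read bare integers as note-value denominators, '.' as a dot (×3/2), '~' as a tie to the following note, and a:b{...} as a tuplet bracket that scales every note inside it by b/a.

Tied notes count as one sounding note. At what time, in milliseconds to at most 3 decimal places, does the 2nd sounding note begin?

1. 0.0ms @ 0 + 312.5ms (1/2)
2. 312.5ms @ 1/2 + 937.5ms (3/2)

note 2 onset = 1/2b = 312.5ms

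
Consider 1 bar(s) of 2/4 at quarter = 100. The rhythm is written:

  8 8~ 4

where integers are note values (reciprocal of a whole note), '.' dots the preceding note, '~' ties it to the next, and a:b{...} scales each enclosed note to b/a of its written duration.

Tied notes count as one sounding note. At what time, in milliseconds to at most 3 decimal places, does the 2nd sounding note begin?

1. 0.0ms @ 0 + 300.0ms (1/2)
2. 300.0ms @ 1/2 + 900.0ms (3/2)

note 2 onset = 1/2b = 300.0ms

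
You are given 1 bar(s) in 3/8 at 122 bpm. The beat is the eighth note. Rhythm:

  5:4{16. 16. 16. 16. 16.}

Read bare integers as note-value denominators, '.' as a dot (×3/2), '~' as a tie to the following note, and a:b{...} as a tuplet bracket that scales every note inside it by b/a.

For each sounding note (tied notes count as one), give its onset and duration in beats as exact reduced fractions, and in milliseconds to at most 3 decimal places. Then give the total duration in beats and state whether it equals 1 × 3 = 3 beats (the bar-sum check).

1) 0.0ms=0b +295.082ms=3/5b
2) 295.082ms=3/5b +295.082ms=3/5b
3) 590.164ms=6/5b +295.082ms=3/5b
4) 885.246ms=9/5b +295.082ms=3/5b
5) 1180.328ms=12/5b +295.082ms=3/5b
Σ=3b of 3 (122bpm 3/8) — PASS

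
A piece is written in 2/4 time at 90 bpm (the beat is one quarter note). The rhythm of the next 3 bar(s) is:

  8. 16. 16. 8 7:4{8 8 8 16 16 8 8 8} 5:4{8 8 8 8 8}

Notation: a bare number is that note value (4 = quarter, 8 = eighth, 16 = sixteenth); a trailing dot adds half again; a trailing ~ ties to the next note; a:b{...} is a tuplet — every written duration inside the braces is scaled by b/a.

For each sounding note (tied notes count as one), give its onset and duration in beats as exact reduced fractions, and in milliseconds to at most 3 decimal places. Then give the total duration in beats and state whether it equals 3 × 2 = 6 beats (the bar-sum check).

1) 0.0ms=0b +500.0ms=3/4b
2) 500.0ms=3/4b +250.0ms=3/8b
3) 750.0ms=9/8b +250.0ms=3/8b
4) 1000.0ms=3/2b +333.333ms=1/2b
5) 1333.333ms=2b +190.476ms=2/7b
6) 1523.81ms=16/7b +190.476ms=2/7b
7) 1714.286ms=18/7b +190.476ms=2/7b
8) 1904.762ms=20/7b +95.238ms=1/7b
9) 2000.0ms=3b +95.238ms=1/7b
10) 2095.238ms=22/7b +190.476ms=2/7b
11) 2285.714ms=24/7b +190.476ms=2/7b
12) 2476.19ms=26/7b +190.476ms=2/7b
13) 2666.667ms=4b +266.667ms=2/5b
14) 2933.333ms=22/5b +266.667ms=2/5b
15) 3200.0ms=24/5b +266.667ms=2/5b
16) 3466.667ms=26/5b +266.667ms=2/5b
17) 3733.333ms=28/5b +266.667ms=2/5b
Σ=6b of 6 (90bpm 2/4) — PASS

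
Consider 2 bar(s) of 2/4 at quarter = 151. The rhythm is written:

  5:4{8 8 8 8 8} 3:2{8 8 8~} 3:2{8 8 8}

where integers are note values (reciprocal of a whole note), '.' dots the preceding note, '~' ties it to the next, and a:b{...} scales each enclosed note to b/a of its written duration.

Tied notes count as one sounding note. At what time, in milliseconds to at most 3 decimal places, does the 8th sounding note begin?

1. 0.0ms @ 0 + 158.94ms (2/5)
2. 158.94ms @ 2/5 + 158.94ms (2/5)
3. 317.881ms @ 4/5 + 158.94ms (2/5)
4. 476.821ms @ 6/5 + 158.94ms (2/5)
5. 635.762ms @ 8/5 + 158.94ms (2/5)
6. 794.702ms @ 2 + 132.45ms (1/3)
7. 927.152ms @ 7/3 + 132.45ms (1/3)
8. 1059.603ms @ 8/3 + 264.901ms (2/3)
9. 1324.503ms @ 10/3 + 132.45ms (1/3)
10. 1456.954ms @ 11/3 + 132.45ms (1/3)

note 8 onset = 8/3b = 1059.603ms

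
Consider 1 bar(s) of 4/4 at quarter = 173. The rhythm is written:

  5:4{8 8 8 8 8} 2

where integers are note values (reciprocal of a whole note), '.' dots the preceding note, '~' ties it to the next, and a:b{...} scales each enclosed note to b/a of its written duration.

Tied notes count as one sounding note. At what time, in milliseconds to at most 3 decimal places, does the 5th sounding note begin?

note 5 onset = 8/5b = 554.913ms

1. 0.0ms @ 0 + 138.728ms (2/5)
2. 138.728ms @ 2/5 + 138.728ms (2/5)
3. 277.457ms @ 4/5 + 138.728ms (2/5)
4. 416.185ms @ 6/5 + 138.728ms (2/5)
5. 554.913ms @ 8/5 + 138.728ms (2/5)
6. 693.642ms @ 2 + 693.642ms (2)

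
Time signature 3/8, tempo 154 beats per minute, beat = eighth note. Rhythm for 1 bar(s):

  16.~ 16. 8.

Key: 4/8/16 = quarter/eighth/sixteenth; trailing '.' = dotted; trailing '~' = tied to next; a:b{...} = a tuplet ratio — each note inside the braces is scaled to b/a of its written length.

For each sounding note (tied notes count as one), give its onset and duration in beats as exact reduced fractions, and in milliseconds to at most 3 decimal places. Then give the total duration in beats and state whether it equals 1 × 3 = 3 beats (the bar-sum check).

1) 0.0ms=0b +584.416ms=3/2b
2) 584.416ms=3/2b +584.416ms=3/2b
Σ=3b of 3 (154bpm 3/8) — PASS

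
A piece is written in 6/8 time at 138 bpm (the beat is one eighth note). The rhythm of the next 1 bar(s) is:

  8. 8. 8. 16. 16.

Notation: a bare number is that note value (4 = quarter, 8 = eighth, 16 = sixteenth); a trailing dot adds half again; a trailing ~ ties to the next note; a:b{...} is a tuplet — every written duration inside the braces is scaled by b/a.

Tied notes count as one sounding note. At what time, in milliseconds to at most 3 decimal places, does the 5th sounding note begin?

note 5 onset = 21/4b = 2282.609ms

1. 0.0ms @ 0 + 652.174ms (3/2)
2. 652.174ms @ 3/2 + 652.174ms (3/2)
3. 1304.348ms @ 3 + 652.174ms (3/2)
4. 1956.522ms @ 9/2 + 326.087ms (3/4)
5. 2282.609ms @ 21/4 + 326.087ms (3/4)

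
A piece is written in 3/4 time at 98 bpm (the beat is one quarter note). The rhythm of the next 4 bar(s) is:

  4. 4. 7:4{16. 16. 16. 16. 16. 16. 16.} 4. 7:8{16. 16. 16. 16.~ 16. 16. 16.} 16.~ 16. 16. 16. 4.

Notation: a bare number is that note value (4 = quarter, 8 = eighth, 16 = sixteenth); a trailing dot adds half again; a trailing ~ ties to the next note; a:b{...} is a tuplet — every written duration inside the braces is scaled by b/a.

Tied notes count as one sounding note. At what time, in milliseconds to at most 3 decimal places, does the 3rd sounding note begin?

1. 0.0ms @ 0 + 918.367ms (3/2)
2. 918.367ms @ 3/2 + 918.367ms (3/2)
3. 1836.735ms @ 3 + 131.195ms (3/14)
4. 1967.93ms @ 45/14 + 131.195ms (3/14)
5. 2099.125ms @ 24/7 + 131.195ms (3/14)
6. 2230.321ms @ 51/14 + 131.195ms (3/14)
7. 2361.516ms @ 27/7 + 131.195ms (3/14)
8. 2492.711ms @ 57/14 + 131.195ms (3/14)
9. 2623.907ms @ 30/7 + 131.195ms (3/14)
10. 2755.102ms @ 9/2 + 918.367ms (3/2)
11. 3673.469ms @ 6 + 262.391ms (3/7)
12. 3935.86ms @ 45/7 + 262.391ms (3/7)
13. 4198.251ms @ 48/7 + 262.391ms (3/7)
14. 4460.641ms @ 51/7 + 524.781ms (6/7)
15. 4985.423ms @ 57/7 + 262.391ms (3/7)
16. 5247.813ms @ 60/7 + 262.391ms (3/7)
17. 5510.204ms @ 9 + 459.184ms (3/4)
18. 5969.388ms @ 39/4 + 229.592ms (3/8)
19. 6198.98ms @ 81/8 + 229.592ms (3/8)
20. 6428.571ms @ 21/2 + 918.367ms (3/2)

note 3 onset = 3b = 1836.735ms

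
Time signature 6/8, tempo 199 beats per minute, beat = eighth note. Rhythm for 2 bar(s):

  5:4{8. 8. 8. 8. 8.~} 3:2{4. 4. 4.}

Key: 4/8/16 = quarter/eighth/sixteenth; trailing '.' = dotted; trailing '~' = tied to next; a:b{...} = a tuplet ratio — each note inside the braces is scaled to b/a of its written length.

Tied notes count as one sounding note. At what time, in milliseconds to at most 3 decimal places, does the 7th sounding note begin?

1. 0.0ms @ 0 + 361.809ms (6/5)
2. 361.809ms @ 6/5 + 361.809ms (6/5)
3. 723.618ms @ 12/5 + 361.809ms (6/5)
4. 1085.427ms @ 18/5 + 361.809ms (6/5)
5. 1447.236ms @ 24/5 + 964.824ms (16/5)
6. 2412.06ms @ 8 + 603.015ms (2)
7. 3015.075ms @ 10 + 603.015ms (2)

note 7 onset = 10b = 3015.075ms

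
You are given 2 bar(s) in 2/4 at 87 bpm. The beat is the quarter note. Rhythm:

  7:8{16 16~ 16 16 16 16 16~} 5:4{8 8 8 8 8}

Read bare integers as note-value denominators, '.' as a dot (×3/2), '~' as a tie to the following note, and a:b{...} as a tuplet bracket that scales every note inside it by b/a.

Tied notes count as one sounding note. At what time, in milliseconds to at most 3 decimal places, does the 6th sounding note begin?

note 6 onset = 12/7b = 1182.266ms

1. 0.0ms @ 0 + 197.044ms (2/7)
2. 197.044ms @ 2/7 + 394.089ms (4/7)
3. 591.133ms @ 6/7 + 197.044ms (2/7)
4. 788.177ms @ 8/7 + 197.044ms (2/7)
5. 985.222ms @ 10/7 + 197.044ms (2/7)
6. 1182.266ms @ 12/7 + 472.906ms (24/35)
7. 1655.172ms @ 12/5 + 275.862ms (2/5)
8. 1931.034ms @ 14/5 + 275.862ms (2/5)
9. 2206.897ms @ 16/5 + 275.862ms (2/5)
10. 2482.759ms @ 18/5 + 275.862ms (2/5)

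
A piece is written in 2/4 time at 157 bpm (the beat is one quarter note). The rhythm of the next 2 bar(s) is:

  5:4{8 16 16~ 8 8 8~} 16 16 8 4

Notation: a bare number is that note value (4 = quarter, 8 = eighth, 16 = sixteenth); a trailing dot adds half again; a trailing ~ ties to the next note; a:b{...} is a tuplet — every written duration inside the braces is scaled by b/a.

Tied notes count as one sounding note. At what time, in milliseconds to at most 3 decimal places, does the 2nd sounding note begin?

1. 0.0ms @ 0 + 152.866ms (2/5)
2. 152.866ms @ 2/5 + 76.433ms (1/5)
3. 229.299ms @ 3/5 + 229.299ms (3/5)
4. 458.599ms @ 6/5 + 152.866ms (2/5)
5. 611.465ms @ 8/5 + 248.408ms (13/20)
6. 859.873ms @ 9/4 + 95.541ms (1/4)
7. 955.414ms @ 5/2 + 191.083ms (1/2)
8. 1146.497ms @ 3 + 382.166ms (1)

note 2 onset = 2/5b = 152.866ms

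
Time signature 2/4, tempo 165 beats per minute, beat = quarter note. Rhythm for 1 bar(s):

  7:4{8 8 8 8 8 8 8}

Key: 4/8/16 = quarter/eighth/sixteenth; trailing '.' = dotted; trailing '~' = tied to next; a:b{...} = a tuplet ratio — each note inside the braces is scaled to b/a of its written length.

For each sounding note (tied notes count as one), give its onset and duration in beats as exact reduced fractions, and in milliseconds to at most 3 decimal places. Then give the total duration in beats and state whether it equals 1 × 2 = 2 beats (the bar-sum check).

1) 0.0ms=0b +103.896ms=2/7b
2) 103.896ms=2/7b +103.896ms=2/7b
3) 207.792ms=4/7b +103.896ms=2/7b
4) 311.688ms=6/7b +103.896ms=2/7b
5) 415.584ms=8/7b +103.896ms=2/7b
6) 519.481ms=10/7b +103.896ms=2/7b
7) 623.377ms=12/7b +103.896ms=2/7b
Σ=2b of 2 (165bpm 2/4) — PASS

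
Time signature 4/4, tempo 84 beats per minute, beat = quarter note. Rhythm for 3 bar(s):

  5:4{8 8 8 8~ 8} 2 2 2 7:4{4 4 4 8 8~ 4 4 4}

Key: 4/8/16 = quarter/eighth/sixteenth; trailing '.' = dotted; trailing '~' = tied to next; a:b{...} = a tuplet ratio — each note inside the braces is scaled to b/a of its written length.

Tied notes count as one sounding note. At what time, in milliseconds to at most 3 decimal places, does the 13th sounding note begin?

note 13 onset = 76/7b = 7755.102ms

1. 0.0ms @ 0 + 285.714ms (2/5)
2. 285.714ms @ 2/5 + 285.714ms (2/5)
3. 571.429ms @ 4/5 + 285.714ms (2/5)
4. 857.143ms @ 6/5 + 571.429ms (4/5)
5. 1428.571ms @ 2 + 1428.571ms (2)
6. 2857.143ms @ 4 + 1428.571ms (2)
7. 4285.714ms @ 6 + 1428.571ms (2)
8. 5714.286ms @ 8 + 408.163ms (4/7)
9. 6122.449ms @ 60/7 + 408.163ms (4/7)
10. 6530.612ms @ 64/7 + 408.163ms (4/7)
11. 6938.776ms @ 68/7 + 204.082ms (2/7)
12. 7142.857ms @ 10 + 612.245ms (6/7)
13. 7755.102ms @ 76/7 + 408.163ms (4/7)
14. 8163.265ms @ 80/7 + 408.163ms (4/7)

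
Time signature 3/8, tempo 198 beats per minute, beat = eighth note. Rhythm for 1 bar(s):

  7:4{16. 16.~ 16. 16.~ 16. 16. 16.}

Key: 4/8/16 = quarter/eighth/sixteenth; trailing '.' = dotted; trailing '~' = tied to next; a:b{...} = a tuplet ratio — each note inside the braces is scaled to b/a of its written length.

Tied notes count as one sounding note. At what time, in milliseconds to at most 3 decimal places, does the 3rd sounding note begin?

1. 0.0ms @ 0 + 129.87ms (3/7)
2. 129.87ms @ 3/7 + 259.74ms (6/7)
3. 389.61ms @ 9/7 + 259.74ms (6/7)
4. 649.351ms @ 15/7 + 129.87ms (3/7)
5. 779.221ms @ 18/7 + 129.87ms (3/7)

note 3 onset = 9/7b = 389.61ms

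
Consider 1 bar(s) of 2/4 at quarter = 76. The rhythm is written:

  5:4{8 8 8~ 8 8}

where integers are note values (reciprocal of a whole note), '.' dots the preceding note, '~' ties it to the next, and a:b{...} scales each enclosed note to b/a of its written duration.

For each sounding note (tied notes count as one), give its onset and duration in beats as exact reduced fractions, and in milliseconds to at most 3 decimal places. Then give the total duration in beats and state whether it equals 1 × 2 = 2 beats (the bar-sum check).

1) 0.0ms=0b +315.789ms=2/5b
2) 315.789ms=2/5b +315.789ms=2/5b
3) 631.579ms=4/5b +631.579ms=4/5b
4) 1263.158ms=8/5b +315.789ms=2/5b
Σ=2b of 2 (76bpm 2/4) — PASS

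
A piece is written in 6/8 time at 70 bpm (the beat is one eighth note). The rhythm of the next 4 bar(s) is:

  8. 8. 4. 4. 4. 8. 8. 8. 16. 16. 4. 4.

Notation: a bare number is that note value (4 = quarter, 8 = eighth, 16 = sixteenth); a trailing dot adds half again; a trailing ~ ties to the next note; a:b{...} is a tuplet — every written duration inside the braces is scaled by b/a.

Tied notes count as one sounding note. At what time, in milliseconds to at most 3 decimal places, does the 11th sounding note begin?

note 11 onset = 18b = 15428.571ms

1. 0.0ms @ 0 + 1285.714ms (3/2)
2. 1285.714ms @ 3/2 + 1285.714ms (3/2)
3. 2571.429ms @ 3 + 2571.429ms (3)
4. 5142.857ms @ 6 + 2571.429ms (3)
5. 7714.286ms @ 9 + 2571.429ms (3)
6. 10285.714ms @ 12 + 1285.714ms (3/2)
7. 11571.429ms @ 27/2 + 1285.714ms (3/2)
8. 12857.143ms @ 15 + 1285.714ms (3/2)
9. 14142.857ms @ 33/2 + 642.857ms (3/4)
10. 14785.714ms @ 69/4 + 642.857ms (3/4)
11. 15428.571ms @ 18 + 2571.429ms (3)
12. 18000.0ms @ 21 + 2571.429ms (3)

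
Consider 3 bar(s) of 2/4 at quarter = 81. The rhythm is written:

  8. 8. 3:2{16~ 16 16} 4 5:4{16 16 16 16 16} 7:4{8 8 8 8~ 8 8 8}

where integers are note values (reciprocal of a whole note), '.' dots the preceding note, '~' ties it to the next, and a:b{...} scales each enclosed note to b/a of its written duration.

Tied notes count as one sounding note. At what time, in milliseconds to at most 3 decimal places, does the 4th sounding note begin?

1. 0.0ms @ 0 + 555.556ms (3/4)
2. 555.556ms @ 3/4 + 555.556ms (3/4)
3. 1111.111ms @ 3/2 + 246.914ms (1/3)
4. 1358.025ms @ 11/6 + 123.457ms (1/6)
5. 1481.481ms @ 2 + 740.741ms (1)
6. 2222.222ms @ 3 + 148.148ms (1/5)
7. 2370.37ms @ 16/5 + 148.148ms (1/5)
8. 2518.519ms @ 17/5 + 148.148ms (1/5)
9. 2666.667ms @ 18/5 + 148.148ms (1/5)
10. 2814.815ms @ 19/5 + 148.148ms (1/5)
11. 2962.963ms @ 4 + 211.64ms (2/7)
12. 3174.603ms @ 30/7 + 211.64ms (2/7)
13. 3386.243ms @ 32/7 + 211.64ms (2/7)
14. 3597.884ms @ 34/7 + 423.28ms (4/7)
15. 4021.164ms @ 38/7 + 211.64ms (2/7)
16. 4232.804ms @ 40/7 + 211.64ms (2/7)

note 4 onset = 11/6b = 1358.025ms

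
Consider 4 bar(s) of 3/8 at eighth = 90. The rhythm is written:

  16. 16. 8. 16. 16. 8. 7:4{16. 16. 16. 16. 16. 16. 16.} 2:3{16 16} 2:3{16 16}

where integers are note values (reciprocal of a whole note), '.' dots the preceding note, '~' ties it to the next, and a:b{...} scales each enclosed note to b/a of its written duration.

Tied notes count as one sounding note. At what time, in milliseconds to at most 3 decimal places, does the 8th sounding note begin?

1. 0.0ms @ 0 + 500.0ms (3/4)
2. 500.0ms @ 3/4 + 500.0ms (3/4)
3. 1000.0ms @ 3/2 + 1000.0ms (3/2)
4. 2000.0ms @ 3 + 500.0ms (3/4)
5. 2500.0ms @ 15/4 + 500.0ms (3/4)
6. 3000.0ms @ 9/2 + 1000.0ms (3/2)
7. 4000.0ms @ 6 + 285.714ms (3/7)
8. 4285.714ms @ 45/7 + 285.714ms (3/7)
9. 4571.429ms @ 48/7 + 285.714ms (3/7)
10. 4857.143ms @ 51/7 + 285.714ms (3/7)
11. 5142.857ms @ 54/7 + 285.714ms (3/7)
12. 5428.571ms @ 57/7 + 285.714ms (3/7)
13. 5714.286ms @ 60/7 + 285.714ms (3/7)
14. 6000.0ms @ 9 + 500.0ms (3/4)
15. 6500.0ms @ 39/4 + 500.0ms (3/4)
16. 7000.0ms @ 21/2 + 500.0ms (3/4)
17. 7500.0ms @ 45/4 + 500.0ms (3/4)

note 8 onset = 45/7b = 4285.714ms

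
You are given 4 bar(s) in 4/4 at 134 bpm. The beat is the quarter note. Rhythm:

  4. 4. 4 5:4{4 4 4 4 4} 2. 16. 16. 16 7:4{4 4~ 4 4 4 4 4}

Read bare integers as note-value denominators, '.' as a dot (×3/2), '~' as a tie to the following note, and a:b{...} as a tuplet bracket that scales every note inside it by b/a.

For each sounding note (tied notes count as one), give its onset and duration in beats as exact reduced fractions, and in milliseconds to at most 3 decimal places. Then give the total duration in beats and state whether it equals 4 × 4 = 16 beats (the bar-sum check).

1) 0.0ms=0b +671.642ms=3/2b
2) 671.642ms=3/2b +671.642ms=3/2b
3) 1343.284ms=3b +447.761ms=1b
4) 1791.045ms=4b +358.209ms=4/5b
5) 2149.254ms=24/5b +358.209ms=4/5b
6) 2507.463ms=28/5b +358.209ms=4/5b
7) 2865.672ms=32/5b +358.209ms=4/5b
8) 3223.881ms=36/5b +358.209ms=4/5b
9) 3582.09ms=8b +1343.284ms=3b
10) 4925.373ms=11b +167.91ms=3/8b
11) 5093.284ms=91/8b +167.91ms=3/8b
12) 5261.194ms=47/4b +111.94ms=1/4b
13) 5373.134ms=12b +255.864ms=4/7b
14) 5628.998ms=88/7b +511.727ms=8/7b
15) 6140.725ms=96/7b +255.864ms=4/7b
16) 6396.588ms=100/7b +255.864ms=4/7b
17) 6652.452ms=104/7b +255.864ms=4/7b
18) 6908.316ms=108/7b +255.864ms=4/7b
Σ=16b of 16 (134bpm 4/4) — PASS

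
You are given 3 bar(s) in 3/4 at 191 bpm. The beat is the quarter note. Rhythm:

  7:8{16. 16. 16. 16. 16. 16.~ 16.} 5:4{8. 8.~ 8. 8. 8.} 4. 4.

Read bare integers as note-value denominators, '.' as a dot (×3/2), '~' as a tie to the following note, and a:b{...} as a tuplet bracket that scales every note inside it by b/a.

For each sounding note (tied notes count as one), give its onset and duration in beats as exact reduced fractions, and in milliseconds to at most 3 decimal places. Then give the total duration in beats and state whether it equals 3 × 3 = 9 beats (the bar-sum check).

1) 0.0ms=0b +134.63ms=3/7b
2) 134.63ms=3/7b +134.63ms=3/7b
3) 269.26ms=6/7b +134.63ms=3/7b
4) 403.889ms=9/7b +134.63ms=3/7b
5) 538.519ms=12/7b +134.63ms=3/7b
6) 673.149ms=15/7b +269.26ms=6/7b
7) 942.408ms=3b +188.482ms=3/5b
8) 1130.89ms=18/5b +376.963ms=6/5b
9) 1507.853ms=24/5b +188.482ms=3/5b
10) 1696.335ms=27/5b +188.482ms=3/5b
11) 1884.817ms=6b +471.204ms=3/2b
12) 2356.021ms=15/2b +471.204ms=3/2b
Σ=9b of 9 (191bpm 3/4) — PASS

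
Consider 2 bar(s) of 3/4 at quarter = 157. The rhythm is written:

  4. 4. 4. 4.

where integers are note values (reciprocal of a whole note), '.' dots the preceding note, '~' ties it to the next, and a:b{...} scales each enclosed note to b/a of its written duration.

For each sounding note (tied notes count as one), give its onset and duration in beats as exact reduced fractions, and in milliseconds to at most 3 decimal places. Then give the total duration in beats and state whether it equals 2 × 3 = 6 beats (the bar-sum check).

1) 0.0ms=0b +573.248ms=3/2b
2) 573.248ms=3/2b +573.248ms=3/2b
3) 1146.497ms=3b +573.248ms=3/2b
4) 1719.745ms=9/2b +573.248ms=3/2b
Σ=6b of 6 (157bpm 3/4) — PASS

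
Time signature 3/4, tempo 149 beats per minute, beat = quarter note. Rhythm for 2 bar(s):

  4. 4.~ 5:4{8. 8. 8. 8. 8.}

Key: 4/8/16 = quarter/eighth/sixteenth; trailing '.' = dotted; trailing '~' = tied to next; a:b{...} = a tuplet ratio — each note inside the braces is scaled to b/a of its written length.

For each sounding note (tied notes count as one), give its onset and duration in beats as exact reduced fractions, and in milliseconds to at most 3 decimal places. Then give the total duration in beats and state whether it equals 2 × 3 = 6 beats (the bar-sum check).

1) 0.0ms=0b +604.027ms=3/2b
2) 604.027ms=3/2b +845.638ms=21/10b
3) 1449.664ms=18/5b +241.611ms=3/5b
4) 1691.275ms=21/5b +241.611ms=3/5b
5) 1932.886ms=24/5b +241.611ms=3/5b
6) 2174.497ms=27/5b +241.611ms=3/5b
Σ=6b of 6 (149bpm 3/4) — PASS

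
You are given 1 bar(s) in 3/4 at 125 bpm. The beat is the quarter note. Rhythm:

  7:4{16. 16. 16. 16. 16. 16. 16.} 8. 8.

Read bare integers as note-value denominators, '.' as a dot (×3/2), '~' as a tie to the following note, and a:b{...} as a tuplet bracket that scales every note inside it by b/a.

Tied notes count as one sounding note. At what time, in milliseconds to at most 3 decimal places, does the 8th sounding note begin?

note 8 onset = 3/2b = 720.0ms

1. 0.0ms @ 0 + 102.857ms (3/14)
2. 102.857ms @ 3/14 + 102.857ms (3/14)
3. 205.714ms @ 3/7 + 102.857ms (3/14)
4. 308.571ms @ 9/14 + 102.857ms (3/14)
5. 411.429ms @ 6/7 + 102.857ms (3/14)
6. 514.286ms @ 15/14 + 102.857ms (3/14)
7. 617.143ms @ 9/7 + 102.857ms (3/14)
8. 720.0ms @ 3/2 + 360.0ms (3/4)
9. 1080.0ms @ 9/4 + 360.0ms (3/4)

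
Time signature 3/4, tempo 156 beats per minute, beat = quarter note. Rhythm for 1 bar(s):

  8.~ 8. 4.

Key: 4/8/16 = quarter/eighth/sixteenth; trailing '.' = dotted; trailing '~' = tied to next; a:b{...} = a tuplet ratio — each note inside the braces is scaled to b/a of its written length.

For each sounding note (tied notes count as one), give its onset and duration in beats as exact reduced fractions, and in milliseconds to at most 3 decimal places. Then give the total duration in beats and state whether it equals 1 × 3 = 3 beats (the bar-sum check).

1) 0.0ms=0b +576.923ms=3/2b
2) 576.923ms=3/2b +576.923ms=3/2b
Σ=3b of 3 (156bpm 3/4) — PASS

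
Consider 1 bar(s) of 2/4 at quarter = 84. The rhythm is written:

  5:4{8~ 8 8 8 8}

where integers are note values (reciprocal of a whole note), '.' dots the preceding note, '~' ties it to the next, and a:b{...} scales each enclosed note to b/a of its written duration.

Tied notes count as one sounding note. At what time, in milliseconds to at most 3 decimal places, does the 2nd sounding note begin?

note 2 onset = 4/5b = 571.429ms

1. 0.0ms @ 0 + 571.429ms (4/5)
2. 571.429ms @ 4/5 + 285.714ms (2/5)
3. 857.143ms @ 6/5 + 285.714ms (2/5)
4. 1142.857ms @ 8/5 + 285.714ms (2/5)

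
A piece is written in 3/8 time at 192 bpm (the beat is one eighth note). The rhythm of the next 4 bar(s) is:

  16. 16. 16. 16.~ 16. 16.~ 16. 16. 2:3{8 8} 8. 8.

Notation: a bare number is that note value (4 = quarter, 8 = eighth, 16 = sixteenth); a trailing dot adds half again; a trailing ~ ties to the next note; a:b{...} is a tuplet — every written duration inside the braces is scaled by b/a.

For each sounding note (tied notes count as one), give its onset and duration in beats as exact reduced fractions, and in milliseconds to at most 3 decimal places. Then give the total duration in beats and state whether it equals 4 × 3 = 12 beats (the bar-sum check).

1) 0.0ms=0b +234.375ms=3/4b
2) 234.375ms=3/4b +234.375ms=3/4b
3) 468.75ms=3/2b +234.375ms=3/4b
4) 703.125ms=9/4b +468.75ms=3/2b
5) 1171.875ms=15/4b +468.75ms=3/2b
6) 1640.625ms=21/4b +234.375ms=3/4b
7) 1875.0ms=6b +468.75ms=3/2b
8) 2343.75ms=15/2b +468.75ms=3/2b
9) 2812.5ms=9b +468.75ms=3/2b
10) 3281.25ms=21/2b +468.75ms=3/2b
Σ=12b of 12 (192bpm 3/8) — PASS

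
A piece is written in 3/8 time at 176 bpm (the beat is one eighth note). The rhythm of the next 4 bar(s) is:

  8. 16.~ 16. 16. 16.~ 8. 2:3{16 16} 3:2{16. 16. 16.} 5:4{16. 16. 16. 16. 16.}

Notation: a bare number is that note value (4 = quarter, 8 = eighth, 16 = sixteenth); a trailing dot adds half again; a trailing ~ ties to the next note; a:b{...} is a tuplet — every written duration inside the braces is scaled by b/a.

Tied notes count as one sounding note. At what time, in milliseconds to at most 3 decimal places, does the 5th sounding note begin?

1. 0.0ms @ 0 + 511.364ms (3/2)
2. 511.364ms @ 3/2 + 511.364ms (3/2)
3. 1022.727ms @ 3 + 255.682ms (3/4)
4. 1278.409ms @ 15/4 + 767.045ms (9/4)
5. 2045.455ms @ 6 + 255.682ms (3/4)
6. 2301.136ms @ 27/4 + 255.682ms (3/4)
7. 2556.818ms @ 15/2 + 170.455ms (1/2)
8. 2727.273ms @ 8 + 170.455ms (1/2)
9. 2897.727ms @ 17/2 + 170.455ms (1/2)
10. 3068.182ms @ 9 + 204.545ms (3/5)
11. 3272.727ms @ 48/5 + 204.545ms (3/5)
12. 3477.273ms @ 51/5 + 204.545ms (3/5)
13. 3681.818ms @ 54/5 + 204.545ms (3/5)
14. 3886.364ms @ 57/5 + 204.545ms (3/5)

note 5 onset = 6b = 2045.455ms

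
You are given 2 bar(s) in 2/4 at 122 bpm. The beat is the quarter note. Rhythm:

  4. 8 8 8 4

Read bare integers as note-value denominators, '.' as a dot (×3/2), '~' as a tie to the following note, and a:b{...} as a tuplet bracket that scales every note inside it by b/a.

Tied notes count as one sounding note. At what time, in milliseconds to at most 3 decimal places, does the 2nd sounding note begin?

note 2 onset = 3/2b = 737.705ms

1. 0.0ms @ 0 + 737.705ms (3/2)
2. 737.705ms @ 3/2 + 245.902ms (1/2)
3. 983.607ms @ 2 + 245.902ms (1/2)
4. 1229.508ms @ 5/2 + 245.902ms (1/2)
5. 1475.41ms @ 3 + 491.803ms (1)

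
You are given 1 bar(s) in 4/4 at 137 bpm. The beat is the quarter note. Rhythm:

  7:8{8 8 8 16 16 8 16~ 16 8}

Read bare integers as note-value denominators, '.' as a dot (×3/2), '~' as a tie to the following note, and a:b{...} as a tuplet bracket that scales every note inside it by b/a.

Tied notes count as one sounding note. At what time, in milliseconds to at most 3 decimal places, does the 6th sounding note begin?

note 6 onset = 16/7b = 1001.043ms

1. 0.0ms @ 0 + 250.261ms (4/7)
2. 250.261ms @ 4/7 + 250.261ms (4/7)
3. 500.521ms @ 8/7 + 250.261ms (4/7)
4. 750.782ms @ 12/7 + 125.13ms (2/7)
5. 875.912ms @ 2 + 125.13ms (2/7)
6. 1001.043ms @ 16/7 + 250.261ms (4/7)
7. 1251.303ms @ 20/7 + 250.261ms (4/7)
8. 1501.564ms @ 24/7 + 250.261ms (4/7)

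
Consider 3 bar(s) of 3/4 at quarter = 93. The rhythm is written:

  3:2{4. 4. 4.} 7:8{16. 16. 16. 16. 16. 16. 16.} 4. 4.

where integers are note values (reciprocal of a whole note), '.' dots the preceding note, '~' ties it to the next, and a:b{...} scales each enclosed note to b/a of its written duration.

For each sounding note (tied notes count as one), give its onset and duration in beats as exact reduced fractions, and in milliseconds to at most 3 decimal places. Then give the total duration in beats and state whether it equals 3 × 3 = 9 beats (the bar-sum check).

1) 0.0ms=0b +645.161ms=1b
2) 645.161ms=1b +645.161ms=1b
3) 1290.323ms=2b +645.161ms=1b
4) 1935.484ms=3b +276.498ms=3/7b
5) 2211.982ms=24/7b +276.498ms=3/7b
6) 2488.479ms=27/7b +276.498ms=3/7b
7) 2764.977ms=30/7b +276.498ms=3/7b
8) 3041.475ms=33/7b +276.498ms=3/7b
9) 3317.972ms=36/7b +276.498ms=3/7b
10) 3594.47ms=39/7b +276.498ms=3/7b
11) 3870.968ms=6b +967.742ms=3/2b
12) 4838.71ms=15/2b +967.742ms=3/2b
Σ=9b of 9 (93bpm 3/4) — PASS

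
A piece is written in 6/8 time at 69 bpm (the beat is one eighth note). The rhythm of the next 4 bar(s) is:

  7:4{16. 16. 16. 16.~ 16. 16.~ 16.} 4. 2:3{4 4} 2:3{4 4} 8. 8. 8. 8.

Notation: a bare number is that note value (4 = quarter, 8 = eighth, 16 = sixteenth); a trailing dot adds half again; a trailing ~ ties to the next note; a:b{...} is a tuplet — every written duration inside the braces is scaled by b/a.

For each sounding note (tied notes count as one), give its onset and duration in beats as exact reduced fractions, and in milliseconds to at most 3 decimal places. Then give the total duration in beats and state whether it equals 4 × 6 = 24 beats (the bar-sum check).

1) 0.0ms=0b +372.671ms=3/7b
2) 372.671ms=3/7b +372.671ms=3/7b
3) 745.342ms=6/7b +372.671ms=3/7b
4) 1118.012ms=9/7b +745.342ms=6/7b
5) 1863.354ms=15/7b +745.342ms=6/7b
6) 2608.696ms=3b +2608.696ms=3b
7) 5217.391ms=6b +2608.696ms=3b
8) 7826.087ms=9b +2608.696ms=3b
9) 10434.783ms=12b +2608.696ms=3b
10) 13043.478ms=15b +2608.696ms=3b
11) 15652.174ms=18b +1304.348ms=3/2b
12) 16956.522ms=39/2b +1304.348ms=3/2b
13) 18260.87ms=21b +1304.348ms=3/2b
14) 19565.217ms=45/2b +1304.348ms=3/2b
Σ=24b of 24 (69bpm 6/8) — PASS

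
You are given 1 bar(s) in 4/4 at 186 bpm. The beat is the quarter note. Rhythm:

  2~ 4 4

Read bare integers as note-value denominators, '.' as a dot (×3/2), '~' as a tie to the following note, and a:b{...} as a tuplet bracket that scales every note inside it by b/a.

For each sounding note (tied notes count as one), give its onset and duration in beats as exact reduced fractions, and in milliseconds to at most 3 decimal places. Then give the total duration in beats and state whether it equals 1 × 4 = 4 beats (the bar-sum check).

1) 0.0ms=0b +967.742ms=3b
2) 967.742ms=3b +322.581ms=1b
Σ=4b of 4 (186bpm 4/4) — PASS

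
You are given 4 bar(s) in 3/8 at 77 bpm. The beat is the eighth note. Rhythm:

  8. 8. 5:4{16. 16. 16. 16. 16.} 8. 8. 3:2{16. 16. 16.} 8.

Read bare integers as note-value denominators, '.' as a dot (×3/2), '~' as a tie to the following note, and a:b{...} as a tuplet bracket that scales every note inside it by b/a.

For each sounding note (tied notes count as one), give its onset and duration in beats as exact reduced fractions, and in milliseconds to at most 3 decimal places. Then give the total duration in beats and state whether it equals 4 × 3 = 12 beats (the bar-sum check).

1) 0.0ms=0b +1168.831ms=3/2b
2) 1168.831ms=3/2b +1168.831ms=3/2b
3) 2337.662ms=3b +467.532ms=3/5b
4) 2805.195ms=18/5b +467.532ms=3/5b
5) 3272.727ms=21/5b +467.532ms=3/5b
6) 3740.26ms=24/5b +467.532ms=3/5b
7) 4207.792ms=27/5b +467.532ms=3/5b
8) 4675.325ms=6b +1168.831ms=3/2b
9) 5844.156ms=15/2b +1168.831ms=3/2b
10) 7012.987ms=9b +389.61ms=1/2b
11) 7402.597ms=19/2b +389.61ms=1/2b
12) 7792.208ms=10b +389.61ms=1/2b
13) 8181.818ms=21/2b +1168.831ms=3/2b
Σ=12b of 12 (77bpm 3/8) — PASS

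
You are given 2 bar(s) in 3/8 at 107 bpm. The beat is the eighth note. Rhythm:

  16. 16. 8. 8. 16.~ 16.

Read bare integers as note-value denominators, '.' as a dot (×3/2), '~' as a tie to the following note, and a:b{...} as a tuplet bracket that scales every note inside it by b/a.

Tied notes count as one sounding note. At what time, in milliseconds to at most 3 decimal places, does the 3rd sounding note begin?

note 3 onset = 3/2b = 841.121ms

1. 0.0ms @ 0 + 420.561ms (3/4)
2. 420.561ms @ 3/4 + 420.561ms (3/4)
3. 841.121ms @ 3/2 + 841.121ms (3/2)
4. 1682.243ms @ 3 + 841.121ms (3/2)
5. 2523.364ms @ 9/2 + 841.121ms (3/2)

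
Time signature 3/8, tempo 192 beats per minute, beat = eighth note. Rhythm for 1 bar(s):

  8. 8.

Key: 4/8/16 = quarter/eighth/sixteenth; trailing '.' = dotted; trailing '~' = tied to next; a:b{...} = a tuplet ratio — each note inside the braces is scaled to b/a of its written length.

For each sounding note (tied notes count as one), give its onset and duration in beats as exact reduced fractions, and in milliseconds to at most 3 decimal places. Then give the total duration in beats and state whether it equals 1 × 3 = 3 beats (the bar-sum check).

1) 0.0ms=0b +468.75ms=3/2b
2) 468.75ms=3/2b +468.75ms=3/2b
Σ=3b of 3 (192bpm 3/8) — PASS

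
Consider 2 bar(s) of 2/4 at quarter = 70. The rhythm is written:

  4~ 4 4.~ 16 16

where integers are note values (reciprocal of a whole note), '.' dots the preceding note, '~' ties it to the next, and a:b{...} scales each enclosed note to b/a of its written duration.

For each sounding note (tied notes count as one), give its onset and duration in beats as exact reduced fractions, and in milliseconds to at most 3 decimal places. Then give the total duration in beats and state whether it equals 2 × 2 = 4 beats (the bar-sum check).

1) 0.0ms=0b +1714.286ms=2b
2) 1714.286ms=2b +1500.0ms=7/4b
3) 3214.286ms=15/4b +214.286ms=1/4b
Σ=4b of 4 (70bpm 2/4) — PASS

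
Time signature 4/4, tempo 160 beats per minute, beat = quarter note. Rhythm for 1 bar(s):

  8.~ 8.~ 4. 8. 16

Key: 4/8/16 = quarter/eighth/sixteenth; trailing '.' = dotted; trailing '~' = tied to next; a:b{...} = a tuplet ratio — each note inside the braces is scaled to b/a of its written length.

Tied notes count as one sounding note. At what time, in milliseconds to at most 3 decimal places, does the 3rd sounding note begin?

note 3 onset = 15/4b = 1406.25ms

1. 0.0ms @ 0 + 1125.0ms (3)
2. 1125.0ms @ 3 + 281.25ms (3/4)
3. 1406.25ms @ 15/4 + 93.75ms (1/4)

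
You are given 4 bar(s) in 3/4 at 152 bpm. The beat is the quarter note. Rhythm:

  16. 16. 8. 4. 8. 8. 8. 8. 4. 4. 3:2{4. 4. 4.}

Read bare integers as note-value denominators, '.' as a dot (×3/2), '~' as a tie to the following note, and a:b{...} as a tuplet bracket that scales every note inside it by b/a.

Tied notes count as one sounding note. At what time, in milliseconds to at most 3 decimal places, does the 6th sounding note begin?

note 6 onset = 15/4b = 1480.263ms

1. 0.0ms @ 0 + 148.026ms (3/8)
2. 148.026ms @ 3/8 + 148.026ms (3/8)
3. 296.053ms @ 3/4 + 296.053ms (3/4)
4. 592.105ms @ 3/2 + 592.105ms (3/2)
5. 1184.211ms @ 3 + 296.053ms (3/4)
6. 1480.263ms @ 15/4 + 296.053ms (3/4)
7. 1776.316ms @ 9/2 + 296.053ms (3/4)
8. 2072.368ms @ 21/4 + 296.053ms (3/4)
9. 2368.421ms @ 6 + 592.105ms (3/2)
10. 2960.526ms @ 15/2 + 592.105ms (3/2)
11. 3552.632ms @ 9 + 394.737ms (1)
12. 3947.368ms @ 10 + 394.737ms (1)
13. 4342.105ms @ 11 + 394.737ms (1)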